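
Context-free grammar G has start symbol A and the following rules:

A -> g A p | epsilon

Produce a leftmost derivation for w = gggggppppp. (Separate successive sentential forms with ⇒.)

A ⇒ gAp ⇒ ggApp ⇒ gggAppp ⇒ ggggApppp ⇒ gggggAppppp ⇒ gggggppppp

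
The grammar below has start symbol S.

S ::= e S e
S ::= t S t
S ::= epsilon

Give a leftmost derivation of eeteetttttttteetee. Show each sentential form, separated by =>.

S => eSe => eeSee => eetStee => eeteSetee => eeteeSeetee => eeteetSteetee => eeteettStteetee => eeteetttSttteetee => eeteettttStttteetee => eeteetttttttteetee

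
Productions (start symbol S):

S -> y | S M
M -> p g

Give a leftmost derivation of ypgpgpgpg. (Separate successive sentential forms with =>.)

S => SM => SMM => SMMM => SMMMM => yMMMM => ypgMMM => ypgpgMM => ypgpgpgM => ypgpgpgpg

S => SM   [S -> S M]
SM => SMM   [S -> S M]
SMM => SMMM   [S -> S M]
SMMM => SMMMM   [S -> S M]
SMMMM => yMMMM   [S -> y]
yMMMM => ypgMMM   [M -> p g]
ypgMMM => ypgpgMM   [M -> p g]
ypgpgMM => ypgpgpgM   [M -> p g]
ypgpgpgM => ypgpgpgpg   [M -> p g]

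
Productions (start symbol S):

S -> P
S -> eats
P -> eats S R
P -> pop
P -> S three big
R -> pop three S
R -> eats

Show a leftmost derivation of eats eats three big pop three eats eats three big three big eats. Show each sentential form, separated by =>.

S => P => eats S R => eats P R => eats S three big R => eats eats three big R => eats eats three big pop three S => eats eats three big pop three P => eats eats three big pop three eats S R => eats eats three big pop three eats P R => eats eats three big pop three eats S three big R => eats eats three big pop three eats P three big R => eats eats three big pop three eats S three big three big R => eats eats three big pop three eats eats three big three big R => eats eats three big pop three eats eats three big three big eats

S => P   [S -> P]
P => eats S R   [P -> eats S R]
eats S R => eats P R   [S -> P]
eats P R => eats S three big R   [P -> S three big]
eats S three big R => eats eats three big R   [S -> eats]
eats eats three big R => eats eats three big pop three S   [R -> pop three S]
eats eats three big pop three S => eats eats three big pop three P   [S -> P]
eats eats three big pop three P => eats eats three big pop three eats S R   [P -> eats S R]
eats eats three big pop three eats S R => eats eats three big pop three eats P R   [S -> P]
eats eats three big pop three eats P R => eats eats three big pop three eats S three big R   [P -> S three big]
eats eats three big pop three eats S three big R => eats eats three big pop three eats P three big R   [S -> P]
eats eats three big pop three eats P three big R => eats eats three big pop three eats S three big three big R   [P -> S three big]
eats eats three big pop three eats S three big three big R => eats eats three big pop three eats eats three big three big R   [S -> eats]
eats eats three big pop three eats eats three big three big R => eats eats three big pop three eats eats three big three big eats   [R -> eats]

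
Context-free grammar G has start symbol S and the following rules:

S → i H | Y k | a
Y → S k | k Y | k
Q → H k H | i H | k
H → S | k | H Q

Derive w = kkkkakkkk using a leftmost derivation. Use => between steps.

S => Yk   [S → Y k]
Yk => kYk   [Y → k Y]
kYk => kSkk   [Y → S k]
kSkk => kYkkk   [S → Y k]
kYkkk => kkYkkk   [Y → k Y]
kkYkkk => kkkYkkk   [Y → k Y]
kkkYkkk => kkkkYkkk   [Y → k Y]
kkkkYkkk => kkkkSkkkk   [Y → S k]
kkkkSkkkk => kkkkakkkk   [S → a]

S=>Yk=>kYk=>kSkk=>kYkkk=>kkYkkk=>kkkYkkk=>kkkkYkkk=>kkkkSkkkk=>kkkkakkkk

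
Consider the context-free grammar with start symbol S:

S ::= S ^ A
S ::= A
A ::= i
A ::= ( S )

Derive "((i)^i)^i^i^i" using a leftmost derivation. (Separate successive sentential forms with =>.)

S => S^A => S^A^A => S^A^A^A => A^A^A^A => (S)^A^A^A => (S^A)^A^A^A => (A^A)^A^A^A => ((S)^A)^A^A^A => ((A)^A)^A^A^A => ((i)^A)^A^A^A => ((i)^i)^A^A^A => ((i)^i)^i^A^A => ((i)^i)^i^i^A => ((i)^i)^i^i^i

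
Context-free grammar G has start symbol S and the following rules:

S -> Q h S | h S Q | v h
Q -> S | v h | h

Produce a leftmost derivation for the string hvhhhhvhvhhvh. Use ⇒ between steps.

S ⇒ hSQ   [S -> h S Q]
hSQ ⇒ hQhSQ   [S -> Q h S]
hQhSQ ⇒ hvhhSQ   [Q -> v h]
hvhhSQ ⇒ hvhhhSQQ   [S -> h S Q]
hvhhhSQQ ⇒ hvhhhhSQQQ   [S -> h S Q]
hvhhhhSQQQ ⇒ hvhhhhvhQQQ   [S -> v h]
hvhhhhvhQQQ ⇒ hvhhhhvhvhQQ   [Q -> v h]
hvhhhhvhvhQQ ⇒ hvhhhhvhvhhQ   [Q -> h]
hvhhhhvhvhhQ ⇒ hvhhhhvhvhhvh   [Q -> v h]

S⇒hSQ⇒hQhSQ⇒hvhhSQ⇒hvhhhSQQ⇒hvhhhhSQQQ⇒hvhhhhvhQQQ⇒hvhhhhvhvhQQ⇒hvhhhhvhvhhQ⇒hvhhhhvhvhhvh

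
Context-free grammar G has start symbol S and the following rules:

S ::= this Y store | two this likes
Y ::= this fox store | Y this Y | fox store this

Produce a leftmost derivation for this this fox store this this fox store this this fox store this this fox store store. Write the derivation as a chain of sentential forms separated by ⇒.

S ⇒ this Y store ⇒ this Y this Y store ⇒ this this fox store this Y store ⇒ this this fox store this Y this Y store ⇒ this this fox store this this fox store this Y store ⇒ this this fox store this this fox store this Y this Y store ⇒ this this fox store this this fox store this this fox store this Y store ⇒ this this fox store this this fox store this this fox store this this fox store store

S ⇒ this Y store   [S ::= this Y store]
this Y store ⇒ this Y this Y store   [Y ::= Y this Y]
this Y this Y store ⇒ this this fox store this Y store   [Y ::= this fox store]
this this fox store this Y store ⇒ this this fox store this Y this Y store   [Y ::= Y this Y]
this this fox store this Y this Y store ⇒ this this fox store this this fox store this Y store   [Y ::= this fox store]
this this fox store this this fox store this Y store ⇒ this this fox store this this fox store this Y this Y store   [Y ::= Y this Y]
this this fox store this this fox store this Y this Y store ⇒ this this fox store this this fox store this this fox store this Y store   [Y ::= this fox store]
this this fox store this this fox store this this fox store this Y store ⇒ this this fox store this this fox store this this fox store this this fox store store   [Y ::= this fox store]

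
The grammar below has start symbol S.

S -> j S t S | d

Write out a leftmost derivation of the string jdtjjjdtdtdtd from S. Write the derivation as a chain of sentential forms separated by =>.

S => jStS => jdtS => jdtjStS => jdtjjStStS => jdtjjjStStStS => jdtjjjdtStStS => jdtjjjdtdtStS => jdtjjjdtdtdtS => jdtjjjdtdtdtd

S => jStS   [S -> j S t S]
jStS => jdtS   [S -> d]
jdtS => jdtjStS   [S -> j S t S]
jdtjStS => jdtjjStStS   [S -> j S t S]
jdtjjStStS => jdtjjjStStStS   [S -> j S t S]
jdtjjjStStStS => jdtjjjdtStStS   [S -> d]
jdtjjjdtStStS => jdtjjjdtdtStS   [S -> d]
jdtjjjdtdtStS => jdtjjjdtdtdtS   [S -> d]
jdtjjjdtdtdtS => jdtjjjdtdtdtd   [S -> d]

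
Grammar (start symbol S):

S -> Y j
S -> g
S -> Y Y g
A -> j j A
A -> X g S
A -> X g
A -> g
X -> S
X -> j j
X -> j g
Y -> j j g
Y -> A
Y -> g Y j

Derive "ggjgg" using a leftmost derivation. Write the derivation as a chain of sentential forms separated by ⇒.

S ⇒ YYg   [S -> Y Y g]
YYg ⇒ gYjYg   [Y -> g Y j]
gYjYg ⇒ gAjYg   [Y -> A]
gAjYg ⇒ ggjYg   [A -> g]
ggjYg ⇒ ggjAg   [Y -> A]
ggjAg ⇒ ggjgg   [A -> g]

S⇒YYg⇒gYjYg⇒gAjYg⇒ggjYg⇒ggjAg⇒ggjgg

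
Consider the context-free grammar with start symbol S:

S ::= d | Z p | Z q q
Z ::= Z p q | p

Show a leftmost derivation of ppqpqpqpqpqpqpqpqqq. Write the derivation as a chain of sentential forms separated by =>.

S => Zqq => Zpqqq => Zpqpqqq => Zpqpqpqqq => Zpqpqpqpqqq => Zpqpqpqpqpqqq => Zpqpqpqpqpqpqqq => Zpqpqpqpqpqpqpqqq => Zpqpqpqpqpqpqpqpqqq => ppqpqpqpqpqpqpqpqqq

S => Zqq   [S ::= Z q q]
Zqq => Zpqqq   [Z ::= Z p q]
Zpqqq => Zpqpqqq   [Z ::= Z p q]
Zpqpqqq => Zpqpqpqqq   [Z ::= Z p q]
Zpqpqpqqq => Zpqpqpqpqqq   [Z ::= Z p q]
Zpqpqpqpqqq => Zpqpqpqpqpqqq   [Z ::= Z p q]
Zpqpqpqpqpqqq => Zpqpqpqpqpqpqqq   [Z ::= Z p q]
Zpqpqpqpqpqpqqq => Zpqpqpqpqpqpqpqqq   [Z ::= Z p q]
Zpqpqpqpqpqpqpqqq => Zpqpqpqpqpqpqpqpqqq   [Z ::= Z p q]
Zpqpqpqpqpqpqpqpqqq => ppqpqpqpqpqpqpqpqqq   [Z ::= p]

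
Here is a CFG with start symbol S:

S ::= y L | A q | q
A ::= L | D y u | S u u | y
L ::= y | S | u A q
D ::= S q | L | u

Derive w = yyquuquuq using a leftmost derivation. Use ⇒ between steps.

S⇒yL⇒yS⇒yyL⇒yyS⇒yyAq⇒yySuuq⇒yyAquuq⇒yySuuquuq⇒yyquuquuq

S ⇒ yL   [S ::= y L]
yL ⇒ yS   [L ::= S]
yS ⇒ yyL   [S ::= y L]
yyL ⇒ yyS   [L ::= S]
yyS ⇒ yyAq   [S ::= A q]
yyAq ⇒ yySuuq   [A ::= S u u]
yySuuq ⇒ yyAquuq   [S ::= A q]
yyAquuq ⇒ yySuuquuq   [A ::= S u u]
yySuuquuq ⇒ yyquuquuq   [S ::= q]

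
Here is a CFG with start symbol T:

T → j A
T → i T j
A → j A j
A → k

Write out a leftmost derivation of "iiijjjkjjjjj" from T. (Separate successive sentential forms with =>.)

T => iTj   [T → i T j]
iTj => iiTjj   [T → i T j]
iiTjj => iiiTjjj   [T → i T j]
iiiTjjj => iiijAjjj   [T → j A]
iiijAjjj => iiijjAjjjj   [A → j A j]
iiijjAjjjj => iiijjjAjjjjj   [A → j A j]
iiijjjAjjjjj => iiijjjkjjjjj   [A → k]

T => iTj => iiTjj => iiiTjjj => iiijAjjj => iiijjAjjjj => iiijjjAjjjjj => iiijjjkjjjjj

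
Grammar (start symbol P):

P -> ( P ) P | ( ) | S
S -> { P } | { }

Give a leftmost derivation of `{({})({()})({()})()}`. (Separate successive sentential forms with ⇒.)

P⇒S⇒{P}⇒{(P)P}⇒{(S)P}⇒{({})P}⇒{({})(P)P}⇒{({})(S)P}⇒{({})({P})P}⇒{({})({()})P}⇒{({})({()})(P)P}⇒{({})({()})(S)P}⇒{({})({()})({P})P}⇒{({})({()})({()})P}⇒{({})({()})({()})()}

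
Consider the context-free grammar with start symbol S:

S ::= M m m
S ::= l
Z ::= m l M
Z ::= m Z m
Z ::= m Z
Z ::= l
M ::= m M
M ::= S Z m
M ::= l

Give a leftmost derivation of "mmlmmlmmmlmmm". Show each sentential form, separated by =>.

S => Mmm => SZmmm => MmmZmmm => mMmmZmmm => mmMmmZmmm => mmSZmmmZmmm => mmMmmZmmmZmmm => mmlmmZmmmZmmm => mmlmmlmmmZmmm => mmlmmlmmmlmmm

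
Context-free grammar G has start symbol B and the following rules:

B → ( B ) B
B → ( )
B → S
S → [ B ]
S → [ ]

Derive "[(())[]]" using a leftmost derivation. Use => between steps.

B=>S=>[B]=>[(B)B]=>[(())B]=>[(())S]=>[(())[]]

B => S   [B → S]
S => [B]   [S → [ B ]]
[B] => [(B)B]   [B → ( B ) B]
[(B)B] => [(())B]   [B → ( )]
[(())B] => [(())S]   [B → S]
[(())S] => [(())[]]   [S → [ ]]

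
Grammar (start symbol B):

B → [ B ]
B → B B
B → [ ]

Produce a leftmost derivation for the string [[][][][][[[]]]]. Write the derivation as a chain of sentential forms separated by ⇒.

B ⇒ [B]   [B → [ B ]]
[B] ⇒ [BB]   [B → B B]
[BB] ⇒ [BBB]   [B → B B]
[BBB] ⇒ [BBBB]   [B → B B]
[BBBB] ⇒ [[]BBB]   [B → [ ]]
[[]BBB] ⇒ [[]BBBB]   [B → B B]
[[]BBBB] ⇒ [[][]BBB]   [B → [ ]]
[[][]BBB] ⇒ [[][][]BB]   [B → [ ]]
[[][][]BB] ⇒ [[][][][]B]   [B → [ ]]
[[][][][]B] ⇒ [[][][][][B]]   [B → [ B ]]
[[][][][][B]] ⇒ [[][][][][[B]]]   [B → [ B ]]
[[][][][][[B]]] ⇒ [[][][][][[[]]]]   [B → [ ]]

B ⇒ [B] ⇒ [BB] ⇒ [BBB] ⇒ [BBBB] ⇒ [[]BBB] ⇒ [[]BBBB] ⇒ [[][]BBB] ⇒ [[][][]BB] ⇒ [[][][][]B] ⇒ [[][][][][B]] ⇒ [[][][][][[B]]] ⇒ [[][][][][[[]]]]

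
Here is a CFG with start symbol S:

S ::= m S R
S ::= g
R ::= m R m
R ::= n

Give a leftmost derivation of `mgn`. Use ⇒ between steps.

S ⇒ mSR   [S ::= m S R]
mSR ⇒ mgR   [S ::= g]
mgR ⇒ mgn   [R ::= n]

S ⇒ mSR ⇒ mgR ⇒ mgn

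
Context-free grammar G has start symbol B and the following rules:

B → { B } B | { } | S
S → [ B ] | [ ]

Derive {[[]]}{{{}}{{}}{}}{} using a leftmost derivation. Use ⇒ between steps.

B ⇒ {B}B ⇒ {S}B ⇒ {[B]}B ⇒ {[S]}B ⇒ {[[]]}B ⇒ {[[]]}{B}B ⇒ {[[]]}{{B}B}B ⇒ {[[]]}{{{}}B}B ⇒ {[[]]}{{{}}{B}B}B ⇒ {[[]]}{{{}}{{}}B}B ⇒ {[[]]}{{{}}{{}}{}}B ⇒ {[[]]}{{{}}{{}}{}}{}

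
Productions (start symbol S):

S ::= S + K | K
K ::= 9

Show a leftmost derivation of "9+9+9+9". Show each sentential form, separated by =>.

S => S+K => S+K+K => S+K+K+K => K+K+K+K => 9+K+K+K => 9+9+K+K => 9+9+9+K => 9+9+9+9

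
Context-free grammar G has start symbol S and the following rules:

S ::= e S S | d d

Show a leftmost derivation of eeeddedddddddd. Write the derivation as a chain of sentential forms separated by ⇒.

S⇒eSS⇒eeSSS⇒eeeSSSS⇒eeeddSSS⇒eeeddeSSSS⇒eeeddeddSSS⇒eeeddeddddSS⇒eeeddeddddddS⇒eeeddedddddddd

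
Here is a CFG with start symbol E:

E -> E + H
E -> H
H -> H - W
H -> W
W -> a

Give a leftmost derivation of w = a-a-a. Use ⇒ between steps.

E ⇒ H   [E -> H]
H ⇒ H-W   [H -> H - W]
H-W ⇒ H-W-W   [H -> H - W]
H-W-W ⇒ W-W-W   [H -> W]
W-W-W ⇒ a-W-W   [W -> a]
a-W-W ⇒ a-a-W   [W -> a]
a-a-W ⇒ a-a-a   [W -> a]

E⇒H⇒H-W⇒H-W-W⇒W-W-W⇒a-W-W⇒a-a-W⇒a-a-a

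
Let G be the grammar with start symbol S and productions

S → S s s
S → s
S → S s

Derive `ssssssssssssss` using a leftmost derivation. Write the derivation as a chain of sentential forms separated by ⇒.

S ⇒ Sss   [S → S s s]
Sss ⇒ Sssss   [S → S s s]
Sssss ⇒ Ssssss   [S → S s]
Ssssss ⇒ Ssssssss   [S → S s s]
Ssssssss ⇒ Ssssssssss   [S → S s s]
Ssssssssss ⇒ Sssssssssss   [S → S s]
Sssssssssss ⇒ Ssssssssssss   [S → S s]
Ssssssssssss ⇒ Sssssssssssss   [S → S s]
Sssssssssssss ⇒ Ssssssssssssss   [S → S s]
Ssssssssssssss ⇒ ssssssssssssss   [S → s]

S ⇒ Sss ⇒ Sssss ⇒ Ssssss ⇒ Ssssssss ⇒ Ssssssssss ⇒ Sssssssssss ⇒ Ssssssssssss ⇒ Sssssssssssss ⇒ Ssssssssssssss ⇒ ssssssssssssss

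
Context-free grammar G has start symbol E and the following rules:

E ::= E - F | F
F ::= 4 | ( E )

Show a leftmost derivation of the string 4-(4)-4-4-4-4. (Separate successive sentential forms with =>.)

E => E-F => E-F-F => E-F-F-F => E-F-F-F-F => E-F-F-F-F-F => F-F-F-F-F-F => 4-F-F-F-F-F => 4-(E)-F-F-F-F => 4-(F)-F-F-F-F => 4-(4)-F-F-F-F => 4-(4)-4-F-F-F => 4-(4)-4-4-F-F => 4-(4)-4-4-4-F => 4-(4)-4-4-4-4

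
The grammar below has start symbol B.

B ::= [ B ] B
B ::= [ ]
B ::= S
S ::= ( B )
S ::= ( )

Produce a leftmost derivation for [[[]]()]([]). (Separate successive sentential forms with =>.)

B => [B]B   [B ::= [ B ] B]
[B]B => [[B]B]B   [B ::= [ B ] B]
[[B]B]B => [[[]]B]B   [B ::= [ ]]
[[[]]B]B => [[[]]S]B   [B ::= S]
[[[]]S]B => [[[]]()]B   [S ::= ( )]
[[[]]()]B => [[[]]()]S   [B ::= S]
[[[]]()]S => [[[]]()](B)   [S ::= ( B )]
[[[]]()](B) => [[[]]()]([])   [B ::= [ ]]

B => [B]B => [[B]B]B => [[[]]B]B => [[[]]S]B => [[[]]()]B => [[[]]()]S => [[[]]()](B) => [[[]]()]([])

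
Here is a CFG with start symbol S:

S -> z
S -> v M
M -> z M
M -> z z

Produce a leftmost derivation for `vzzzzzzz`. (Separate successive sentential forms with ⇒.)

S ⇒ vM ⇒ vzM ⇒ vzzM ⇒ vzzzM ⇒ vzzzzM ⇒ vzzzzzM ⇒ vzzzzzzz

S ⇒ vM   [S -> v M]
vM ⇒ vzM   [M -> z M]
vzM ⇒ vzzM   [M -> z M]
vzzM ⇒ vzzzM   [M -> z M]
vzzzM ⇒ vzzzzM   [M -> z M]
vzzzzM ⇒ vzzzzzM   [M -> z M]
vzzzzzM ⇒ vzzzzzzz   [M -> z z]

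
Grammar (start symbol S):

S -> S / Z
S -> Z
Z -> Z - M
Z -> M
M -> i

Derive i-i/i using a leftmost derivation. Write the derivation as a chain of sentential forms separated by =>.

S => S/Z => Z/Z => Z-M/Z => M-M/Z => i-M/Z => i-i/Z => i-i/M => i-i/i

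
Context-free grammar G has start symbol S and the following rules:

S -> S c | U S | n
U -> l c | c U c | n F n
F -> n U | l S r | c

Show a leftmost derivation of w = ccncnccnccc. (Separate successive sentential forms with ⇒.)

S ⇒ Sc ⇒ USc ⇒ cUcSc ⇒ ccUccSc ⇒ ccnFnccSc ⇒ ccncnccSc ⇒ ccncnccScc ⇒ ccncnccSccc ⇒ ccncnccnccc

S ⇒ Sc   [S -> S c]
Sc ⇒ USc   [S -> U S]
USc ⇒ cUcSc   [U -> c U c]
cUcSc ⇒ ccUccSc   [U -> c U c]
ccUccSc ⇒ ccnFnccSc   [U -> n F n]
ccnFnccSc ⇒ ccncnccSc   [F -> c]
ccncnccSc ⇒ ccncnccScc   [S -> S c]
ccncnccScc ⇒ ccncnccSccc   [S -> S c]
ccncnccSccc ⇒ ccncnccnccc   [S -> n]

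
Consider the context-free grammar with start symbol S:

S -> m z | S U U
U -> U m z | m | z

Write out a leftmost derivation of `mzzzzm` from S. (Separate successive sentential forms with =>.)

S => SUU   [S -> S U U]
SUU => SUUUU   [S -> S U U]
SUUUU => mzUUUU   [S -> m z]
mzUUUU => mzzUUU   [U -> z]
mzzUUU => mzzzUU   [U -> z]
mzzzUU => mzzzzU   [U -> z]
mzzzzU => mzzzzm   [U -> m]

S => SUU => SUUUU => mzUUUU => mzzUUU => mzzzUU => mzzzzU => mzzzzm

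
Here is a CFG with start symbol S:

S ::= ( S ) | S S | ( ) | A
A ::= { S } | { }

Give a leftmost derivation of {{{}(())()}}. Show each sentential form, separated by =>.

S => A   [S ::= A]
A => {S}   [A ::= { S }]
{S} => {A}   [S ::= A]
{A} => {{S}}   [A ::= { S }]
{{S}} => {{SS}}   [S ::= S S]
{{SS}} => {{SSS}}   [S ::= S S]
{{SSS}} => {{ASS}}   [S ::= A]
{{ASS}} => {{{}SS}}   [A ::= { }]
{{{}SS}} => {{{}(S)S}}   [S ::= ( S )]
{{{}(S)S}} => {{{}(())S}}   [S ::= ( )]
{{{}(())S}} => {{{}(())()}}   [S ::= ( )]

S => A => {S} => {A} => {{S}} => {{SS}} => {{SSS}} => {{ASS}} => {{{}SS}} => {{{}(S)S}} => {{{}(())S}} => {{{}(())()}}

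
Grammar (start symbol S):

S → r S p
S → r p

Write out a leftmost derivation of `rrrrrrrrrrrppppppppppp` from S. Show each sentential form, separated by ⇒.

S ⇒ rSp ⇒ rrSpp ⇒ rrrSppp ⇒ rrrrSpppp ⇒ rrrrrSppppp ⇒ rrrrrrSpppppp ⇒ rrrrrrrSppppppp ⇒ rrrrrrrrSpppppppp ⇒ rrrrrrrrrSppppppppp ⇒ rrrrrrrrrrSpppppppppp ⇒ rrrrrrrrrrrppppppppppp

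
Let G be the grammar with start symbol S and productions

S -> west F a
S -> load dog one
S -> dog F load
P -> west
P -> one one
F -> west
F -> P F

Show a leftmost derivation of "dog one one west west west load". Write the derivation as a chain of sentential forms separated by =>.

S => dog F load => dog P F load => dog one one F load => dog one one P F load => dog one one west F load => dog one one west P F load => dog one one west west F load => dog one one west west west load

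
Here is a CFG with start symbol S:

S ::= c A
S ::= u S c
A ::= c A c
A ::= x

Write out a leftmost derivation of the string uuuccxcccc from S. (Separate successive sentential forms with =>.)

S => uSc   [S ::= u S c]
uSc => uuScc   [S ::= u S c]
uuScc => uuuSccc   [S ::= u S c]
uuuSccc => uuucAccc   [S ::= c A]
uuucAccc => uuuccAcccc   [A ::= c A c]
uuuccAcccc => uuuccxcccc   [A ::= x]

S => uSc => uuScc => uuuSccc => uuucAccc => uuuccAcccc => uuuccxcccc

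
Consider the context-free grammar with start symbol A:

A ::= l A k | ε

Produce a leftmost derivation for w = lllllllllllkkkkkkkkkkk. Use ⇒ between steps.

A ⇒ lAk   [A ::= l A k]
lAk ⇒ llAkk   [A ::= l A k]
llAkk ⇒ lllAkkk   [A ::= l A k]
lllAkkk ⇒ llllAkkkk   [A ::= l A k]
llllAkkkk ⇒ lllllAkkkkk   [A ::= l A k]
lllllAkkkkk ⇒ llllllAkkkkkk   [A ::= l A k]
llllllAkkkkkk ⇒ lllllllAkkkkkkk   [A ::= l A k]
lllllllAkkkkkkk ⇒ llllllllAkkkkkkkk   [A ::= l A k]
llllllllAkkkkkkkk ⇒ lllllllllAkkkkkkkkk   [A ::= l A k]
lllllllllAkkkkkkkkk ⇒ llllllllllAkkkkkkkkkk   [A ::= l A k]
llllllllllAkkkkkkkkkk ⇒ lllllllllllAkkkkkkkkkkk   [A ::= l A k]
lllllllllllAkkkkkkkkkkk ⇒ lllllllllllkkkkkkkkkkk   [A ::= ε]

A⇒lAk⇒llAkk⇒lllAkkk⇒llllAkkkk⇒lllllAkkkkk⇒llllllAkkkkkk⇒lllllllAkkkkkkk⇒llllllllAkkkkkkkk⇒lllllllllAkkkkkkkkk⇒llllllllllAkkkkkkkkkk⇒lllllllllllAkkkkkkkkkkk⇒lllllllllllkkkkkkkkkkk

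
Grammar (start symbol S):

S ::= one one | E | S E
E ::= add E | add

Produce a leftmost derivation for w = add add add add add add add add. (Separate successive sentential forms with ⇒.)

S ⇒ S E ⇒ S E E ⇒ E E E ⇒ add E E ⇒ add add E E ⇒ add add add E E ⇒ add add add add E E ⇒ add add add add add E E ⇒ add add add add add add E ⇒ add add add add add add add E ⇒ add add add add add add add add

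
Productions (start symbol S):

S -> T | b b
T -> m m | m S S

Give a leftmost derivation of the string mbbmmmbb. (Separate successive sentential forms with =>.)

S => T => mSS => mbbS => mbbT => mbbmSS => mbbmTS => mbbmmmS => mbbmmmbb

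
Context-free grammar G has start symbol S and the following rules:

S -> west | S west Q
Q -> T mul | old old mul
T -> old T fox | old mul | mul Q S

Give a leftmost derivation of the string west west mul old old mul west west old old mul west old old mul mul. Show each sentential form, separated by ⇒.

S ⇒ S west Q ⇒ west west Q ⇒ west west T mul ⇒ west west mul Q S mul ⇒ west west mul old old mul S mul ⇒ west west mul old old mul S west Q mul ⇒ west west mul old old mul S west Q west Q mul ⇒ west west mul old old mul west west Q west Q mul ⇒ west west mul old old mul west west old old mul west Q mul ⇒ west west mul old old mul west west old old mul west old old mul mul

S ⇒ S west Q   [S -> S west Q]
S west Q ⇒ west west Q   [S -> west]
west west Q ⇒ west west T mul   [Q -> T mul]
west west T mul ⇒ west west mul Q S mul   [T -> mul Q S]
west west mul Q S mul ⇒ west west mul old old mul S mul   [Q -> old old mul]
west west mul old old mul S mul ⇒ west west mul old old mul S west Q mul   [S -> S west Q]
west west mul old old mul S west Q mul ⇒ west west mul old old mul S west Q west Q mul   [S -> S west Q]
west west mul old old mul S west Q west Q mul ⇒ west west mul old old mul west west Q west Q mul   [S -> west]
west west mul old old mul west west Q west Q mul ⇒ west west mul old old mul west west old old mul west Q mul   [Q -> old old mul]
west west mul old old mul west west old old mul west Q mul ⇒ west west mul old old mul west west old old mul west old old mul mul   [Q -> old old mul]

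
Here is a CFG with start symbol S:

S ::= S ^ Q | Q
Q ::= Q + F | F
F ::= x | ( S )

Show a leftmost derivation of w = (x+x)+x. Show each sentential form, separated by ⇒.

S ⇒ Q   [S ::= Q]
Q ⇒ Q+F   [Q ::= Q + F]
Q+F ⇒ F+F   [Q ::= F]
F+F ⇒ (S)+F   [F ::= ( S )]
(S)+F ⇒ (Q)+F   [S ::= Q]
(Q)+F ⇒ (Q+F)+F   [Q ::= Q + F]
(Q+F)+F ⇒ (F+F)+F   [Q ::= F]
(F+F)+F ⇒ (x+F)+F   [F ::= x]
(x+F)+F ⇒ (x+x)+F   [F ::= x]
(x+x)+F ⇒ (x+x)+x   [F ::= x]

S⇒Q⇒Q+F⇒F+F⇒(S)+F⇒(Q)+F⇒(Q+F)+F⇒(F+F)+F⇒(x+F)+F⇒(x+x)+F⇒(x+x)+x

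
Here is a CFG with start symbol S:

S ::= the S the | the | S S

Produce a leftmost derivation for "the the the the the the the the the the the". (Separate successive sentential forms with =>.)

S => S S => S S S => the S the S S => the the S the the S S => the the S S the the S S => the the the S the S the the S S => the the the S S the S the the S S => the the the the S the S the the S S => the the the the the the S the the S S => the the the the the the the the the S S => the the the the the the the the the the S => the the the the the the the the the the the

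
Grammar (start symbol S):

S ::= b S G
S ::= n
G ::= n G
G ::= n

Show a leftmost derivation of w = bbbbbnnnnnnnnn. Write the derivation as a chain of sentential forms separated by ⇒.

S ⇒ bSG ⇒ bbSGG ⇒ bbbSGGG ⇒ bbbbSGGGG ⇒ bbbbbSGGGGG ⇒ bbbbbnGGGGG ⇒ bbbbbnnGGGGG ⇒ bbbbbnnnGGGG ⇒ bbbbbnnnnGGGG ⇒ bbbbbnnnnnGGGG ⇒ bbbbbnnnnnnGGG ⇒ bbbbbnnnnnnnGG ⇒ bbbbbnnnnnnnnG ⇒ bbbbbnnnnnnnnn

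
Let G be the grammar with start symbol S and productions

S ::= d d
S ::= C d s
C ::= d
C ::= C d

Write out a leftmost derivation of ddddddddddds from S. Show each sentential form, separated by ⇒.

S ⇒ Cds   [S ::= C d s]
Cds ⇒ Cdds   [C ::= C d]
Cdds ⇒ Cddds   [C ::= C d]
Cddds ⇒ Cdddds   [C ::= C d]
Cdddds ⇒ Cddddds   [C ::= C d]
Cddddds ⇒ Cdddddds   [C ::= C d]
Cdddddds ⇒ Cddddddds   [C ::= C d]
Cddddddds ⇒ Cdddddddds   [C ::= C d]
Cdddddddds ⇒ Cddddddddds   [C ::= C d]
Cddddddddds ⇒ Cdddddddddds   [C ::= C d]
Cdddddddddds ⇒ ddddddddddds   [C ::= d]

S ⇒ Cds ⇒ Cdds ⇒ Cddds ⇒ Cdddds ⇒ Cddddds ⇒ Cdddddds ⇒ Cddddddds ⇒ Cdddddddds ⇒ Cddddddddds ⇒ Cdddddddddds ⇒ ddddddddddds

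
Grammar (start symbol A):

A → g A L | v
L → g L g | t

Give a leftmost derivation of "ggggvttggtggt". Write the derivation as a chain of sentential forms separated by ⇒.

A ⇒ gAL   [A → g A L]
gAL ⇒ ggALL   [A → g A L]
ggALL ⇒ gggALLL   [A → g A L]
gggALLL ⇒ ggggALLLL   [A → g A L]
ggggALLLL ⇒ ggggvLLLL   [A → v]
ggggvLLLL ⇒ ggggvtLLL   [L → t]
ggggvtLLL ⇒ ggggvttLL   [L → t]
ggggvttLL ⇒ ggggvttgLgL   [L → g L g]
ggggvttgLgL ⇒ ggggvttggLggL   [L → g L g]
ggggvttggLggL ⇒ ggggvttggtggL   [L → t]
ggggvttggtggL ⇒ ggggvttggtggt   [L → t]

A ⇒ gAL ⇒ ggALL ⇒ gggALLL ⇒ ggggALLLL ⇒ ggggvLLLL ⇒ ggggvtLLL ⇒ ggggvttLL ⇒ ggggvttgLgL ⇒ ggggvttggLggL ⇒ ggggvttggtggL ⇒ ggggvttggtggt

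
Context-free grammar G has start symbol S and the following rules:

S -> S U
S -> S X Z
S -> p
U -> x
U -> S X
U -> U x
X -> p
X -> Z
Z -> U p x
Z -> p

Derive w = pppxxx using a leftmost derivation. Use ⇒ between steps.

S⇒SU⇒SUU⇒SUUU⇒SXZUUU⇒pXZUUU⇒ppZUUU⇒pppUUU⇒pppxUU⇒pppxxU⇒pppxxx

S ⇒ SU   [S -> S U]
SU ⇒ SUU   [S -> S U]
SUU ⇒ SUUU   [S -> S U]
SUUU ⇒ SXZUUU   [S -> S X Z]
SXZUUU ⇒ pXZUUU   [S -> p]
pXZUUU ⇒ ppZUUU   [X -> p]
ppZUUU ⇒ pppUUU   [Z -> p]
pppUUU ⇒ pppxUU   [U -> x]
pppxUU ⇒ pppxxU   [U -> x]
pppxxU ⇒ pppxxx   [U -> x]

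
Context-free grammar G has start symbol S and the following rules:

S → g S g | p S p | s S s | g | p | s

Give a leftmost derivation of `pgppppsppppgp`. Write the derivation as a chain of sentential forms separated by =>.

S=>pSp=>pgSgp=>pgpSpgp=>pgppSppgp=>pgpppSpppgp=>pgppppSppppgp=>pgppppsppppgp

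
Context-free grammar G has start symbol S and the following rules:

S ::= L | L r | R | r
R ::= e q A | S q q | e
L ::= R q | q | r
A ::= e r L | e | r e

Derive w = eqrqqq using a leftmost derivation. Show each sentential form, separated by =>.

S => L => Rq => Sqqq => Lrqqq => Rqrqqq => eqrqqq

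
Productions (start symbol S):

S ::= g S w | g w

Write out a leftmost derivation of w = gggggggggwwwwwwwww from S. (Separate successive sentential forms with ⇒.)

S ⇒ gSw   [S ::= g S w]
gSw ⇒ ggSww   [S ::= g S w]
ggSww ⇒ gggSwww   [S ::= g S w]
gggSwww ⇒ ggggSwwww   [S ::= g S w]
ggggSwwww ⇒ gggggSwwwww   [S ::= g S w]
gggggSwwwww ⇒ ggggggSwwwwww   [S ::= g S w]
ggggggSwwwwww ⇒ gggggggSwwwwwww   [S ::= g S w]
gggggggSwwwwwww ⇒ ggggggggSwwwwwwww   [S ::= g S w]
ggggggggSwwwwwwww ⇒ gggggggggwwwwwwwww   [S ::= g w]

S ⇒ gSw ⇒ ggSww ⇒ gggSwww ⇒ ggggSwwww ⇒ gggggSwwwww ⇒ ggggggSwwwwww ⇒ gggggggSwwwwwww ⇒ ggggggggSwwwwwwww ⇒ gggggggggwwwwwwwww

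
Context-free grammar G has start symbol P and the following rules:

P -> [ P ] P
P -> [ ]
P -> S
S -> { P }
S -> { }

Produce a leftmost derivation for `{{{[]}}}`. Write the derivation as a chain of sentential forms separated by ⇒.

P ⇒ S   [P -> S]
S ⇒ {P}   [S -> { P }]
{P} ⇒ {S}   [P -> S]
{S} ⇒ {{P}}   [S -> { P }]
{{P}} ⇒ {{S}}   [P -> S]
{{S}} ⇒ {{{P}}}   [S -> { P }]
{{{P}}} ⇒ {{{[]}}}   [P -> [ ]]

P ⇒ S ⇒ {P} ⇒ {S} ⇒ {{P}} ⇒ {{S}} ⇒ {{{P}}} ⇒ {{{[]}}}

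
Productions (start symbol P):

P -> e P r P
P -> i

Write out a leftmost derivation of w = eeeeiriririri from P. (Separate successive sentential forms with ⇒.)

P⇒ePrP⇒eePrPrP⇒eeePrPrPrP⇒eeeePrPrPrPrP⇒eeeeirPrPrPrP⇒eeeeirirPrPrP⇒eeeeiririrPrP⇒eeeeiriririrP⇒eeeeiriririri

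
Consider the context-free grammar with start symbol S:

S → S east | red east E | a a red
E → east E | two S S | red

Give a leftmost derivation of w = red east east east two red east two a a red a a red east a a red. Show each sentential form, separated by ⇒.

S ⇒ red east E   [S → red east E]
red east E ⇒ red east east E   [E → east E]
red east east E ⇒ red east east east E   [E → east E]
red east east east E ⇒ red east east east two S S   [E → two S S]
red east east east two S S ⇒ red east east east two red east E S   [S → red east E]
red east east east two red east E S ⇒ red east east east two red east two S S S   [E → two S S]
red east east east two red east two S S S ⇒ red east east east two red east two a a red S S   [S → a a red]
red east east east two red east two a a red S S ⇒ red east east east two red east two a a red S east S   [S → S east]
red east east east two red east two a a red S east S ⇒ red east east east two red east two a a red a a red east S   [S → a a red]
red east east east two red east two a a red a a red east S ⇒ red east east east two red east two a a red a a red east a a red   [S → a a red]

S ⇒ red east E ⇒ red east east E ⇒ red east east east E ⇒ red east east east two S S ⇒ red east east east two red east E S ⇒ red east east east two red east two S S S ⇒ red east east east two red east two a a red S S ⇒ red east east east two red east two a a red S east S ⇒ red east east east two red east two a a red a a red east S ⇒ red east east east two red east two a a red a a red east a a red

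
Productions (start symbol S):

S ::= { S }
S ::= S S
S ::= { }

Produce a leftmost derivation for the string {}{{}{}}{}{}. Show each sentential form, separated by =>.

S => SS   [S ::= S S]
SS => SSS   [S ::= S S]
SSS => {}SS   [S ::= { }]
{}SS => {}SSS   [S ::= S S]
{}SSS => {}{S}SS   [S ::= { S }]
{}{S}SS => {}{SS}SS   [S ::= S S]
{}{SS}SS => {}{{}S}SS   [S ::= { }]
{}{{}S}SS => {}{{}{}}SS   [S ::= { }]
{}{{}{}}SS => {}{{}{}}{}S   [S ::= { }]
{}{{}{}}{}S => {}{{}{}}{}{}   [S ::= { }]

S => SS => SSS => {}SS => {}SSS => {}{S}SS => {}{SS}SS => {}{{}S}SS => {}{{}{}}SS => {}{{}{}}{}S => {}{{}{}}{}{}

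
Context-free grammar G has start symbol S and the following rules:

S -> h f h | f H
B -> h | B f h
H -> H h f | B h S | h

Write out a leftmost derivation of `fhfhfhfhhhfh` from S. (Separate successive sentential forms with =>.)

S => fH   [S -> f H]
fH => fBhS   [H -> B h S]
fBhS => fBfhhS   [B -> B f h]
fBfhhS => fBfhfhhS   [B -> B f h]
fBfhfhhS => fBfhfhfhhS   [B -> B f h]
fBfhfhfhhS => fhfhfhfhhS   [B -> h]
fhfhfhfhhS => fhfhfhfhhhfh   [S -> h f h]

S => fH => fBhS => fBfhhS => fBfhfhhS => fBfhfhfhhS => fhfhfhfhhS => fhfhfhfhhhfh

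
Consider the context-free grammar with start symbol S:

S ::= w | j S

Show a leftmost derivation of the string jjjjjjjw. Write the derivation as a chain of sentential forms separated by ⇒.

S ⇒ jS   [S ::= j S]
jS ⇒ jjS   [S ::= j S]
jjS ⇒ jjjS   [S ::= j S]
jjjS ⇒ jjjjS   [S ::= j S]
jjjjS ⇒ jjjjjS   [S ::= j S]
jjjjjS ⇒ jjjjjjS   [S ::= j S]
jjjjjjS ⇒ jjjjjjjS   [S ::= j S]
jjjjjjjS ⇒ jjjjjjjw   [S ::= w]

S⇒jS⇒jjS⇒jjjS⇒jjjjS⇒jjjjjS⇒jjjjjjS⇒jjjjjjjS⇒jjjjjjjw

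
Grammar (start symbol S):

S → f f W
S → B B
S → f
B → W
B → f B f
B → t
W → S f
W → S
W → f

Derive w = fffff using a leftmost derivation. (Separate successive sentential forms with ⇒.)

S⇒ffW⇒ffS⇒ffffW⇒fffff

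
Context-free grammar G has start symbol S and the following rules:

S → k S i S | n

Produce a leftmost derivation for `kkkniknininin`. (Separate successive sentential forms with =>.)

S => kSiS => kkSiSiS => kkkSiSiSiS => kkkniSiSiS => kkknikSiSiSiS => kkknikniSiSiS => kkknikniniSiS => kkkniknininiS => kkkniknininin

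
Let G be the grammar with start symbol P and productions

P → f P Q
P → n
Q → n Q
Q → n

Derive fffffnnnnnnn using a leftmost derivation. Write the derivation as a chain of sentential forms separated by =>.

P => fPQ   [P → f P Q]
fPQ => ffPQQ   [P → f P Q]
ffPQQ => fffPQQQ   [P → f P Q]
fffPQQQ => ffffPQQQQ   [P → f P Q]
ffffPQQQQ => fffffPQQQQQ   [P → f P Q]
fffffPQQQQQ => fffffnQQQQQ   [P → n]
fffffnQQQQQ => fffffnnQQQQQ   [Q → n Q]
fffffnnQQQQQ => fffffnnnQQQQ   [Q → n]
fffffnnnQQQQ => fffffnnnnQQQ   [Q → n]
fffffnnnnQQQ => fffffnnnnnQQ   [Q → n]
fffffnnnnnQQ => fffffnnnnnnQ   [Q → n]
fffffnnnnnnQ => fffffnnnnnnn   [Q → n]

P => fPQ => ffPQQ => fffPQQQ => ffffPQQQQ => fffffPQQQQQ => fffffnQQQQQ => fffffnnQQQQQ => fffffnnnQQQQ => fffffnnnnQQQ => fffffnnnnnQQ => fffffnnnnnnQ => fffffnnnnnnn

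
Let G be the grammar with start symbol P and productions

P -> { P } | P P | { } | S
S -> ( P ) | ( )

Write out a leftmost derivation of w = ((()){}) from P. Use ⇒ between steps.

P ⇒ S   [P -> S]
S ⇒ (P)   [S -> ( P )]
(P) ⇒ (PP)   [P -> P P]
(PP) ⇒ (SP)   [P -> S]
(SP) ⇒ ((P)P)   [S -> ( P )]
((P)P) ⇒ ((S)P)   [P -> S]
((S)P) ⇒ ((())P)   [S -> ( )]
((())P) ⇒ ((()){})   [P -> { }]

P⇒S⇒(P)⇒(PP)⇒(SP)⇒((P)P)⇒((S)P)⇒((())P)⇒((()){})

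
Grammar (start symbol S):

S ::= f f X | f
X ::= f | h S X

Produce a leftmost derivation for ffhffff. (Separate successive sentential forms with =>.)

S => ffX   [S ::= f f X]
ffX => ffhSX   [X ::= h S X]
ffhSX => ffhffXX   [S ::= f f X]
ffhffXX => ffhfffX   [X ::= f]
ffhfffX => ffhffff   [X ::= f]

S => ffX => ffhSX => ffhffXX => ffhfffX => ffhffff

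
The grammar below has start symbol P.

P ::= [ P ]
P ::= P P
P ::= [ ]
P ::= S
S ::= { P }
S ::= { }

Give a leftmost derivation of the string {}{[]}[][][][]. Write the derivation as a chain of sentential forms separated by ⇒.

P ⇒ PP ⇒ SP ⇒ {}P ⇒ {}PP ⇒ {}PPP ⇒ {}PPPP ⇒ {}PPPPP ⇒ {}SPPPP ⇒ {}{P}PPPP ⇒ {}{[]}PPPP ⇒ {}{[]}[]PPP ⇒ {}{[]}[][]PP ⇒ {}{[]}[][][]P ⇒ {}{[]}[][][][]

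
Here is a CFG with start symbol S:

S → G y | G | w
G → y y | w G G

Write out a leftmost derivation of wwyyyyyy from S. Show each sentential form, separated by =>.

S => G   [S → G]
G => wGG   [G → w G G]
wGG => wwGGG   [G → w G G]
wwGGG => wwyyGG   [G → y y]
wwyyGG => wwyyyyG   [G → y y]
wwyyyyG => wwyyyyyy   [G → y y]

S => G => wGG => wwGGG => wwyyGG => wwyyyyG => wwyyyyyy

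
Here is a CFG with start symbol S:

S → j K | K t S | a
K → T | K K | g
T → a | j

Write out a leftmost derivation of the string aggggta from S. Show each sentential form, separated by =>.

S => KtS   [S → K t S]
KtS => KKtS   [K → K K]
KKtS => KKKtS   [K → K K]
KKKtS => KKKKtS   [K → K K]
KKKKtS => KKKKKtS   [K → K K]
KKKKKtS => TKKKKtS   [K → T]
TKKKKtS => aKKKKtS   [T → a]
aKKKKtS => agKKKtS   [K → g]
agKKKtS => aggKKtS   [K → g]
aggKKtS => agggKtS   [K → g]
agggKtS => aggggtS   [K → g]
aggggtS => aggggta   [S → a]

S => KtS => KKtS => KKKtS => KKKKtS => KKKKKtS => TKKKKtS => aKKKKtS => agKKKtS => aggKKtS => agggKtS => aggggtS => aggggta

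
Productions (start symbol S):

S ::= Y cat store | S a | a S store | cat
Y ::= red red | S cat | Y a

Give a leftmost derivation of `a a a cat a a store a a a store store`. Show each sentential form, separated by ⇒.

S ⇒ a S store ⇒ a a S store store ⇒ a a S a store store ⇒ a a S a a store store ⇒ a a S a a a store store ⇒ a a a S store a a a store store ⇒ a a a S a store a a a store store ⇒ a a a S a a store a a a store store ⇒ a a a cat a a store a a a store store

S ⇒ a S store   [S ::= a S store]
a S store ⇒ a a S store store   [S ::= a S store]
a a S store store ⇒ a a S a store store   [S ::= S a]
a a S a store store ⇒ a a S a a store store   [S ::= S a]
a a S a a store store ⇒ a a S a a a store store   [S ::= S a]
a a S a a a store store ⇒ a a a S store a a a store store   [S ::= a S store]
a a a S store a a a store store ⇒ a a a S a store a a a store store   [S ::= S a]
a a a S a store a a a store store ⇒ a a a S a a store a a a store store   [S ::= S a]
a a a S a a store a a a store store ⇒ a a a cat a a store a a a store store   [S ::= cat]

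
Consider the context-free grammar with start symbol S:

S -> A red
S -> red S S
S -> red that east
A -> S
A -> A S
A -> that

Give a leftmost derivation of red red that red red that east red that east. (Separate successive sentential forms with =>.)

S => red S S   [S -> red S S]
red S S => red red S S S   [S -> red S S]
red red S S S => red red A red S S   [S -> A red]
red red A red S S => red red that red S S   [A -> that]
red red that red S S => red red that red red that east S   [S -> red that east]
red red that red red that east S => red red that red red that east red that east   [S -> red that east]

S => red S S => red red S S S => red red A red S S => red red that red S S => red red that red red that east S => red red that red red that east red that east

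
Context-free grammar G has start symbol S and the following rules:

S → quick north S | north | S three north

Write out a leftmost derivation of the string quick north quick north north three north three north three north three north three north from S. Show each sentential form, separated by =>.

S => quick north S   [S → quick north S]
quick north S => quick north quick north S   [S → quick north S]
quick north quick north S => quick north quick north S three north   [S → S three north]
quick north quick north S three north => quick north quick north S three north three north   [S → S three north]
quick north quick north S three north three north => quick north quick north S three north three north three north   [S → S three north]
quick north quick north S three north three north three north => quick north quick north S three north three north three north three north   [S → S three north]
quick north quick north S three north three north three north three north => quick north quick north S three north three north three north three north three north   [S → S three north]
quick north quick north S three north three north three north three north three north => quick north quick north north three north three north three north three north three north   [S → north]

S => quick north S => quick north quick north S => quick north quick north S three north => quick north quick north S three north three north => quick north quick north S three north three north three north => quick north quick north S three north three north three north three north => quick north quick north S three north three north three north three north three north => quick north quick north north three north three north three north three north three north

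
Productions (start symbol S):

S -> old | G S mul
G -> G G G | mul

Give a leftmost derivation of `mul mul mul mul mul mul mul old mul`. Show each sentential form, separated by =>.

S => G S mul => G G G S mul => G G G G G S mul => G G G G G G G S mul => mul G G G G G G S mul => mul mul G G G G G S mul => mul mul mul G G G G S mul => mul mul mul mul G G G S mul => mul mul mul mul mul G G S mul => mul mul mul mul mul mul G S mul => mul mul mul mul mul mul mul S mul => mul mul mul mul mul mul mul old mul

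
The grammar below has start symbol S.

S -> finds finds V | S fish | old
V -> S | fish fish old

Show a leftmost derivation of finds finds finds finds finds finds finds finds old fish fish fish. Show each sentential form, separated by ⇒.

S ⇒ S fish ⇒ S fish fish ⇒ finds finds V fish fish ⇒ finds finds S fish fish ⇒ finds finds finds finds V fish fish ⇒ finds finds finds finds S fish fish ⇒ finds finds finds finds finds finds V fish fish ⇒ finds finds finds finds finds finds S fish fish ⇒ finds finds finds finds finds finds S fish fish fish ⇒ finds finds finds finds finds finds finds finds V fish fish fish ⇒ finds finds finds finds finds finds finds finds S fish fish fish ⇒ finds finds finds finds finds finds finds finds old fish fish fish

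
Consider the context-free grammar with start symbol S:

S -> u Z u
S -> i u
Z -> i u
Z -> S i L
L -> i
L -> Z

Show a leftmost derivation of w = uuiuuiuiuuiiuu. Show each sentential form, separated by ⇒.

S ⇒ uZu   [S -> u Z u]
uZu ⇒ uSiLu   [Z -> S i L]
uSiLu ⇒ uuZuiLu   [S -> u Z u]
uuZuiLu ⇒ uuiuuiLu   [Z -> i u]
uuiuuiLu ⇒ uuiuuiZu   [L -> Z]
uuiuuiZu ⇒ uuiuuiSiLu   [Z -> S i L]
uuiuuiSiLu ⇒ uuiuuiuZuiLu   [S -> u Z u]
uuiuuiuZuiLu ⇒ uuiuuiuiuuiLu   [Z -> i u]
uuiuuiuiuuiLu ⇒ uuiuuiuiuuiZu   [L -> Z]
uuiuuiuiuuiZu ⇒ uuiuuiuiuuiiuu   [Z -> i u]

S⇒uZu⇒uSiLu⇒uuZuiLu⇒uuiuuiLu⇒uuiuuiZu⇒uuiuuiSiLu⇒uuiuuiuZuiLu⇒uuiuuiuiuuiLu⇒uuiuuiuiuuiZu⇒uuiuuiuiuuiiuu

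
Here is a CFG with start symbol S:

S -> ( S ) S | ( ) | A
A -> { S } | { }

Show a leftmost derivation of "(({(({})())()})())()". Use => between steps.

S => (S)S   [S -> ( S ) S]
(S)S => ((S)S)S   [S -> ( S ) S]
((S)S)S => ((A)S)S   [S -> A]
((A)S)S => (({S})S)S   [A -> { S }]
(({S})S)S => (({(S)S})S)S   [S -> ( S ) S]
(({(S)S})S)S => (({((S)S)S})S)S   [S -> ( S ) S]
(({((S)S)S})S)S => (({((A)S)S})S)S   [S -> A]
(({((A)S)S})S)S => (({(({})S)S})S)S   [A -> { }]
(({(({})S)S})S)S => (({(({})())S})S)S   [S -> ( )]
(({(({})())S})S)S => (({(({})())()})S)S   [S -> ( )]
(({(({})())()})S)S => (({(({})())()})())S   [S -> ( )]
(({(({})())()})())S => (({(({})())()})())()   [S -> ( )]

S => (S)S => ((S)S)S => ((A)S)S => (({S})S)S => (({(S)S})S)S => (({((S)S)S})S)S => (({((A)S)S})S)S => (({(({})S)S})S)S => (({(({})())S})S)S => (({(({})())()})S)S => (({(({})())()})())S => (({(({})())()})())()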